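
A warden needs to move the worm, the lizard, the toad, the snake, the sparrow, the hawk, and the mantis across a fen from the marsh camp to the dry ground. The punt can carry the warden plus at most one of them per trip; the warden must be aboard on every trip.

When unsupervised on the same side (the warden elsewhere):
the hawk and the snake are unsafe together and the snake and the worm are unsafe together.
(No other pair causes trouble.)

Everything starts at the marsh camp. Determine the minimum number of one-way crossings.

15

Counting alone: the warden can take at most 1 across per trip to the dry ground, so moving all 7 needs at least 7 loaded trips out, with a return between consecutive ones — at least 13 crossings.
The safety rule pushes this higher. Following every safe sequence of crossings, the most of the 7 that can be at the dry ground as the punt arrives there on crossing 13 is 6 — never all 7.
So no plan with fewer than 15 crossings exists, and this one achieves 15:
1. Warden goes to the dry ground with the snake.
2. Warden goes back to the marsh camp alone.
3. Warden goes to the dry ground with the worm.
4. Warden goes back to the marsh camp with the snake.
5. Warden goes to the dry ground with the hawk.
6. Warden goes back to the marsh camp alone.
7. Warden goes to the dry ground with the lizard.
8. Warden goes back to the marsh camp alone.
9. Warden goes to the dry ground with the toad.
10. Warden goes back to the marsh camp alone.
11. Warden goes to the dry ground with the sparrow.
12. Warden goes back to the marsh camp alone.
13. Warden goes to the dry ground with the mantis.
14. Warden goes back to the marsh camp alone.
15. Warden goes to the dry ground with the snake.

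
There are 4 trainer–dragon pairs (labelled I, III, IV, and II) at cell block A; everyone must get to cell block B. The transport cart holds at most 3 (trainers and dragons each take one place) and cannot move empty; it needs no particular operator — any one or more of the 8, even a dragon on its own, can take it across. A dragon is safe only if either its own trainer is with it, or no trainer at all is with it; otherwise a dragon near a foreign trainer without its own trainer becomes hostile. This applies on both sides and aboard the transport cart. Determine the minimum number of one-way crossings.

Counting alone: each trip to cell block B takes at most 3 across and each return brings at least 1 back, so after t trips out (and t−1 returns) at most 3t − (t−1) of the 8 are across; that first reaches 8 at t = 4, so at least 7 crossings are needed.
The safety rule pushes this higher. Following every safe sequence of crossings, the most of the 8 that can be at cell block B as the transport cart arrives there on crossing 7 is 7 — never all 8.
So no plan with fewer than 9 crossings exists, and this one achieves 9:
1. dragon I and trainer I cross → cell block B.
2. trainer I crosses ← cell block A.
3. dragon III, trainer I, and trainer III cross → cell block B.
4. dragon I and trainer I cross ← cell block A.
5. trainer I, trainer II, and trainer IV cross → cell block B.
6. dragon III crosses ← cell block A.
7. dragon I and dragon III cross → cell block B.
8. dragon I crosses ← cell block A.
9. dragon I, dragon II, and dragon IV cross → cell block B.

9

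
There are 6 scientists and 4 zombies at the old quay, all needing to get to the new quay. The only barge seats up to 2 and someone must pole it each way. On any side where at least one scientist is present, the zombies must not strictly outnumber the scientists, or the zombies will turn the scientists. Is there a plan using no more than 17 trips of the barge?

Yes — this plan uses 17 crossings (≤ 17):
1. 2 zombies → the new quay.  (the old quay: 6S 2Z; the new quay: 0S 2Z)
2. 1 zombie ← the old quay.  (the old quay: 6S 3Z; the new quay: 0S 1Z)
3. 2 zombies → the new quay.  (the old quay: 6S 1Z; the new quay: 0S 3Z)
4. 1 zombie ← the old quay.  (the old quay: 6S 2Z; the new quay: 0S 2Z)
5. 2 scientists → the new quay.  (the old quay: 4S 2Z; the new quay: 2S 2Z)
6. 1 zombie ← the old quay.  (the old quay: 4S 3Z; the new quay: 2S 1Z)
7. 1 scientist and 1 zombie → the new quay.  (the old quay: 3S 2Z; the new quay: 3S 2Z)
8. 1 zombie ← the old quay.  (the old quay: 3S 3Z; the new quay: 3S 1Z)
9. 2 zombies → the new quay.  (the old quay: 3S 1Z; the new quay: 3S 3Z)
10. 1 zombie ← the old quay.  (the old quay: 3S 2Z; the new quay: 3S 2Z)
11. 1 scientist and 1 zombie → the new quay.  (the old quay: 2S 1Z; the new quay: 4S 3Z)
12. 1 zombie ← the old quay.  (the old quay: 2S 2Z; the new quay: 4S 2Z)
13. 2 zombies → the new quay.  (the old quay: 2S 0Z; the new quay: 4S 4Z)
14. 1 zombie ← the old quay.  (the old quay: 2S 1Z; the new quay: 4S 3Z)
15. 1 scientist and 1 zombie → the new quay.  (the old quay: 1S 0Z; the new quay: 5S 4Z)
16. 1 zombie ← the old quay.  (the old quay: 1S 1Z; the new quay: 5S 3Z)
17. 1 scientist and 1 zombie → the new quay.  (the old quay: 0S 0Z; the new quay: 6S 4Z)

Yes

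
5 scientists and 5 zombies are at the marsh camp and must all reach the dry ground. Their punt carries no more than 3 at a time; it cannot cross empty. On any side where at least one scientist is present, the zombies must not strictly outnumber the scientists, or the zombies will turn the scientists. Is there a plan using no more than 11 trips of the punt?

Yes — this plan uses 11 crossings (≤ 11):
1. 2 zombies → the dry ground.  (the marsh camp: 5S 3Z; the dry ground: 0S 2Z)
2. 1 zombie ← the marsh camp.  (the marsh camp: 5S 4Z; the dry ground: 0S 1Z)
3. 3 zombies → the dry ground.  (the marsh camp: 5S 1Z; the dry ground: 0S 4Z)
4. 1 zombie ← the marsh camp.  (the marsh camp: 5S 2Z; the dry ground: 0S 3Z)
5. 3 scientists → the dry ground.  (the marsh camp: 2S 2Z; the dry ground: 3S 3Z)
6. 1 scientist and 1 zombie ← the marsh camp.  (the marsh camp: 3S 3Z; the dry ground: 2S 2Z)
7. 3 scientists → the dry ground.  (the marsh camp: 0S 3Z; the dry ground: 5S 2Z)
8. 1 zombie ← the marsh camp.  (the marsh camp: 0S 4Z; the dry ground: 5S 1Z)
9. 2 zombies → the dry ground.  (the marsh camp: 0S 2Z; the dry ground: 5S 3Z)
10. 1 zombie ← the marsh camp.  (the marsh camp: 0S 3Z; the dry ground: 5S 2Z)
11. 3 zombies → the dry ground.  (the marsh camp: 0S 0Z; the dry ground: 5S 5Z)

Yes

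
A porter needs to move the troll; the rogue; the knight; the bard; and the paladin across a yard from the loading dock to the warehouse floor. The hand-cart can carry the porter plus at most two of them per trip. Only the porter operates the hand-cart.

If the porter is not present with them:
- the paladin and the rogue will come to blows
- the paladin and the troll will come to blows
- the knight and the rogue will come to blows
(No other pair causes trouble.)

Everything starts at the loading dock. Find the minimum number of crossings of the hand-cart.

Counting alone: the porter can take at most 2 across per trip to the warehouse floor, so moving all 5 needs at least 3 loaded trips out, with a return between consecutive ones — at least 5 crossings.
The plan below uses exactly 5 crossings, so it is optimal:
1. Porter goes to the warehouse floor with the rogue and the troll.
2. Porter goes back to the loading dock alone.
3. Porter goes to the warehouse floor with the bard.
4. Porter goes back to the loading dock alone.
5. Porter goes to the warehouse floor with the knight and the paladin.

5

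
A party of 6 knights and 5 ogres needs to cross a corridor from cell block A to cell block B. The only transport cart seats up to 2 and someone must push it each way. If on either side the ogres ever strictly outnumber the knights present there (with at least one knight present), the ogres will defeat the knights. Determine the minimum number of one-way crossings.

19

Counting alone: each trip to cell block B takes at most 2 across and each return brings at least 1 back, so after t trips out (and t−1 returns) at most 2t − (t−1) of the 11 are across; that first reaches 11 at t = 10, so at least 19 crossings are needed.
The plan below uses exactly 19 crossings, so it is optimal:
1. 2 ogres → cell block B.  (cell block A: 6K 3O; cell block B: 0K 2O)
2. 1 ogre ← cell block A.  (cell block A: 6K 4O; cell block B: 0K 1O)
3. 2 ogres → cell block B.  (cell block A: 6K 2O; cell block B: 0K 3O)
4. 1 ogre ← cell block A.  (cell block A: 6K 3O; cell block B: 0K 2O)
5. 2 knights → cell block B.  (cell block A: 4K 3O; cell block B: 2K 2O)
6. 1 ogre ← cell block A.  (cell block A: 4K 4O; cell block B: 2K 1O)
7. 1 knight and 1 ogre → cell block B.  (cell block A: 3K 3O; cell block B: 3K 2O)
8. 1 knight ← cell block A.  (cell block A: 4K 3O; cell block B: 2K 2O)
9. 1 knight and 1 ogre → cell block B.  (cell block A: 3K 2O; cell block B: 3K 3O)
10. 1 ogre ← cell block A.  (cell block A: 3K 3O; cell block B: 3K 2O)
11. 1 knight and 1 ogre → cell block B.  (cell block A: 2K 2O; cell block B: 4K 3O)
12. 1 knight ← cell block A.  (cell block A: 3K 2O; cell block B: 3K 3O)
13. 1 knight and 1 ogre → cell block B.  (cell block A: 2K 1O; cell block B: 4K 4O)
14. 1 ogre ← cell block A.  (cell block A: 2K 2O; cell block B: 4K 3O)
15. 1 knight and 1 ogre → cell block B.  (cell block A: 1K 1O; cell block B: 5K 4O)
16. 1 knight ← cell block A.  (cell block A: 2K 1O; cell block B: 4K 4O)
17. 1 knight and 1 ogre → cell block B.  (cell block A: 1K 0O; cell block B: 5K 5O)
18. 1 ogre ← cell block A.  (cell block A: 1K 1O; cell block B: 5K 4O)
19. 1 knight and 1 ogre → cell block B.  (cell block A: 0K 0O; cell block B: 6K 5O)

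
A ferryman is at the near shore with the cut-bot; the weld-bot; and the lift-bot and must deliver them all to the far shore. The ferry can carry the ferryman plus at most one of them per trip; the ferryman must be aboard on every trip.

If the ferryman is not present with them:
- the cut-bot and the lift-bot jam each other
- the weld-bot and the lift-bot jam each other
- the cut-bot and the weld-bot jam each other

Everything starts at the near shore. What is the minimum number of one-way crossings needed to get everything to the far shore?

Whatever the first load, the items left behind include a forbidden pair without the ferryman. No opening move is safe, so no plan exists.

impossible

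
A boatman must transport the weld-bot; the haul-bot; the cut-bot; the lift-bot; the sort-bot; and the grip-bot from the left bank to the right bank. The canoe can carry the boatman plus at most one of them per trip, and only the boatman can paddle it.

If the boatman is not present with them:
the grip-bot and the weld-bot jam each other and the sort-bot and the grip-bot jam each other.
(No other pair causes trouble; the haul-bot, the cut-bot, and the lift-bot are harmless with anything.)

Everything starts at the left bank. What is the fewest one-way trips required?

13

Counting alone: the boatman can take at most 1 across per trip to the right bank, so moving all 6 needs at least 6 loaded trips out, with a return between consecutive ones — at least 11 crossings.
The safety rule pushes this higher. Following every safe sequence of crossings, the most of the 6 that can be at the right bank as the canoe arrives there on crossing 11 is 5 — never all 6.
So no plan with fewer than 13 crossings exists, and this one achieves 13:
1. Boatman goes to the right bank with the grip-bot.
2. Boatman goes back to the left bank alone.
3. Boatman goes to the right bank with the weld-bot.
4. Boatman goes back to the left bank with the grip-bot.
5. Boatman goes to the right bank with the sort-bot.
6. Boatman goes back to the left bank alone.
7. Boatman goes to the right bank with the haul-bot.
8. Boatman goes back to the left bank alone.
9. Boatman goes to the right bank with the cut-bot.
10. Boatman goes back to the left bank alone.
11. Boatman goes to the right bank with the lift-bot.
12. Boatman goes back to the left bank alone.
13. Boatman goes to the right bank with the grip-bot.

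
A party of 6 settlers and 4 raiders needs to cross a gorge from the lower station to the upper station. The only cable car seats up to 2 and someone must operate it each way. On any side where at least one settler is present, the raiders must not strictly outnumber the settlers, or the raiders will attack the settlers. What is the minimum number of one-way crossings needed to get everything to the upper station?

Counting alone: each trip to the upper station takes at most 2 across and each return brings at least 1 back, so after t trips out (and t−1 returns) at most 2t − (t−1) of the 10 are across; that first reaches 10 at t = 9, so at least 17 crossings are needed.
The plan below uses exactly 17 crossings, so it is optimal:
1. 2 raiders → the upper station.  (the lower station: 6S 2R; the upper station: 0S 2R)
2. 1 raider ← the lower station.  (the lower station: 6S 3R; the upper station: 0S 1R)
3. 2 raiders → the upper station.  (the lower station: 6S 1R; the upper station: 0S 3R)
4. 1 raider ← the lower station.  (the lower station: 6S 2R; the upper station: 0S 2R)
5. 2 settlers → the upper station.  (the lower station: 4S 2R; the upper station: 2S 2R)
6. 1 raider ← the lower station.  (the lower station: 4S 3R; the upper station: 2S 1R)
7. 1 settler and 1 raider → the upper station.  (the lower station: 3S 2R; the upper station: 3S 2R)
8. 1 raider ← the lower station.  (the lower station: 3S 3R; the upper station: 3S 1R)
9. 2 raiders → the upper station.  (the lower station: 3S 1R; the upper station: 3S 3R)
10. 1 raider ← the lower station.  (the lower station: 3S 2R; the upper station: 3S 2R)
11. 1 settler and 1 raider → the upper station.  (the lower station: 2S 1R; the upper station: 4S 3R)
12. 1 raider ← the lower station.  (the lower station: 2S 2R; the upper station: 4S 2R)
13. 2 raiders → the upper station.  (the lower station: 2S 0R; the upper station: 4S 4R)
14. 1 raider ← the lower station.  (the lower station: 2S 1R; the upper station: 4S 3R)
15. 1 settler and 1 raider → the upper station.  (the lower station: 1S 0R; the upper station: 5S 4R)
16. 1 raider ← the lower station.  (the lower station: 1S 1R; the upper station: 5S 3R)
17. 1 settler and 1 raider → the upper station.  (the lower station: 0S 0R; the upper station: 6S 4R)

17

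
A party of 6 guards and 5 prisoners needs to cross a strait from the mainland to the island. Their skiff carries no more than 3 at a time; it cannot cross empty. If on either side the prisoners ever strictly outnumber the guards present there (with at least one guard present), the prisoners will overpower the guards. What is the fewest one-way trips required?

Counting alone: each trip to the island takes at most 3 across and each return brings at least 1 back, so after t trips out (and t−1 returns) at most 3t − (t−1) of the 11 are across; that first reaches 11 at t = 5, so at least 9 crossings are needed.
The plan below uses exactly 9 crossings, so it is optimal:
1. 3 prisoners → the island.  (the mainland: 6G 2P; the island: 0G 3P)
2. 1 prisoner ← the mainland.  (the mainland: 6G 3P; the island: 0G 2P)
3. 3 guards → the island.  (the mainland: 3G 3P; the island: 3G 2P)
4. 1 guard ← the mainland.  (the mainland: 4G 3P; the island: 2G 2P)
5. 2 guards and 1 prisoner → the island.  (the mainland: 2G 2P; the island: 4G 3P)
6. 1 guard ← the mainland.  (the mainland: 3G 2P; the island: 3G 3P)
7. 2 guards and 1 prisoner → the island.  (the mainland: 1G 1P; the island: 5G 4P)
8. 1 guard ← the mainland.  (the mainland: 2G 1P; the island: 4G 4P)
9. 2 guards and 1 prisoner → the island.  (the mainland: 0G 0P; the island: 6G 5P)

9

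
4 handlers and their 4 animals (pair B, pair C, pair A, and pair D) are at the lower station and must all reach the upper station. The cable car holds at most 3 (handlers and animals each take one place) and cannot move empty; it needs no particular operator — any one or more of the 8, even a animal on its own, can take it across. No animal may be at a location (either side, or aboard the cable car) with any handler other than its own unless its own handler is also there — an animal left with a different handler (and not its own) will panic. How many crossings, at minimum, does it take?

9

Counting alone: each trip to the upper station takes at most 3 across and each return brings at least 1 back, so after t trips out (and t−1 returns) at most 3t − (t−1) of the 8 are across; that first reaches 8 at t = 4, so at least 7 crossings are needed.
The safety rule pushes this higher. Following every safe sequence of crossings, the most of the 8 that can be at the upper station as the cable car arrives there on crossing 7 is 7 — never all 8.
So no plan with fewer than 9 crossings exists, and this one achieves 9:
1. animal B and handler B cross → the upper station.
2. handler B crosses ← the lower station.
3. animal C, handler B, and handler C cross → the upper station.
4. animal B and handler B cross ← the lower station.
5. handler A, handler B, and handler D cross → the upper station.
6. animal C crosses ← the lower station.
7. animal B and animal C cross → the upper station.
8. animal B crosses ← the lower station.
9. animal A, animal B, and animal D cross → the upper station.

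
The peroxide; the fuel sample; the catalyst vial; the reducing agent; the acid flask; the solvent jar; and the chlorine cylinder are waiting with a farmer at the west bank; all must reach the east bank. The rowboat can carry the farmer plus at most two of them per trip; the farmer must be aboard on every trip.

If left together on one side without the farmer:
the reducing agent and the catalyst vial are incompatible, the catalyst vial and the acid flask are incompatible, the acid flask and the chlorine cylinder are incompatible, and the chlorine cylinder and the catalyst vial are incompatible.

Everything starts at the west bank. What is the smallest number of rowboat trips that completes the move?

Counting alone: the farmer can take at most 2 across per trip to the east bank, so moving all 7 needs at least 4 loaded trips out, with a return between consecutive ones — at least 7 crossings.
The safety rule pushes this higher. Following every safe sequence of crossings, the most of the 7 that can be at the east bank as the rowboat arrives there on crossings 7, 9 is 5, 6 respectively — never all 7.
So no plan with fewer than 11 crossings exists, and this one achieves 11:
1. Farmer goes to the east bank with the acid flask and the catalyst vial.  [the west bank: the chlorine cylinder, the fuel sample, the peroxide, the reducing agent, the solvent jar | the east bank: the acid flask, the catalyst vial]
2. Farmer goes back to the west bank with the catalyst vial.  [the west bank: the catalyst vial, the chlorine cylinder, the fuel sample, the peroxide, the reducing agent, the solvent jar | the east bank: the acid flask]
3. Farmer goes to the east bank with the catalyst vial and the peroxide.  [the west bank: the chlorine cylinder, the fuel sample, the reducing agent, the solvent jar | the east bank: the acid flask, the catalyst vial, the peroxide]
4. Farmer goes back to the west bank with the catalyst vial.  [the west bank: the catalyst vial, the chlorine cylinder, the fuel sample, the reducing agent, the solvent jar | the east bank: the acid flask, the peroxide]
5. Farmer goes to the east bank with the catalyst vial and the fuel sample.  [the west bank: the chlorine cylinder, the reducing agent, the solvent jar | the east bank: the acid flask, the catalyst vial, the fuel sample, the peroxide]
6. Farmer goes back to the west bank with the catalyst vial.  [the west bank: the catalyst vial, the chlorine cylinder, the reducing agent, the solvent jar | the east bank: the acid flask, the fuel sample, the peroxide]
7. Farmer goes to the east bank with the catalyst vial and the reducing agent.  [the west bank: the chlorine cylinder, the solvent jar | the east bank: the acid flask, the catalyst vial, the fuel sample, the peroxide, the reducing agent]
8. Farmer goes back to the west bank with the catalyst vial.  [the west bank: the catalyst vial, the chlorine cylinder, the solvent jar | the east bank: the acid flask, the fuel sample, the peroxide, the reducing agent]
9. Farmer goes to the east bank with the catalyst vial and the solvent jar.  [the west bank: the chlorine cylinder | the east bank: the acid flask, the catalyst vial, the fuel sample, the peroxide, the reducing agent, the solvent jar]
10. Farmer goes back to the west bank with the catalyst vial.  [the west bank: the catalyst vial, the chlorine cylinder | the east bank: the acid flask, the fuel sample, the peroxide, the reducing agent, the solvent jar]
11. Farmer goes to the east bank with the catalyst vial and the chlorine cylinder.  [the west bank: — | the east bank: the acid flask, the catalyst vial, the chlorine cylinder, the fuel sample, the peroxide, the reducing agent, the solvent jar]

11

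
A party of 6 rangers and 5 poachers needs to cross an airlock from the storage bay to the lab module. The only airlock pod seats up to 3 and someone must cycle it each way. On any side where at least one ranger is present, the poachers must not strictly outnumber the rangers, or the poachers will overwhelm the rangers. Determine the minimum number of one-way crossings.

9

Counting alone: each trip to the lab module takes at most 3 across and each return brings at least 1 back, so after t trips out (and t−1 returns) at most 3t − (t−1) of the 11 are across; that first reaches 11 at t = 5, so at least 9 crossings are needed.
The plan below uses exactly 9 crossings, so it is optimal:
1. 3 poachers → the lab module.  (the storage bay: 6R 2P; the lab module: 0R 3P)
2. 1 poacher ← the storage bay.  (the storage bay: 6R 3P; the lab module: 0R 2P)
3. 3 rangers → the lab module.  (the storage bay: 3R 3P; the lab module: 3R 2P)
4. 1 ranger ← the storage bay.  (the storage bay: 4R 3P; the lab module: 2R 2P)
5. 2 rangers and 1 poacher → the lab module.  (the storage bay: 2R 2P; the lab module: 4R 3P)
6. 1 ranger ← the storage bay.  (the storage bay: 3R 2P; the lab module: 3R 3P)
7. 2 rangers and 1 poacher → the lab module.  (the storage bay: 1R 1P; the lab module: 5R 4P)
8. 1 ranger ← the storage bay.  (the storage bay: 2R 1P; the lab module: 4R 4P)
9. 2 rangers and 1 poacher → the lab module.  (the storage bay: 0R 0P; the lab module: 6R 5P)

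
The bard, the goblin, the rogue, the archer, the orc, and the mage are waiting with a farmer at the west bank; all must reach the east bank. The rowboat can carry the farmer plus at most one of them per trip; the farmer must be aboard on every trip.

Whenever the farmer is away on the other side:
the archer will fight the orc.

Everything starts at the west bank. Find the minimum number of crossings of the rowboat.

11

Counting alone: the farmer can take at most 1 across per trip to the east bank, so moving all 6 needs at least 6 loaded trips out, with a return between consecutive ones — at least 11 crossings.
The plan below uses exactly 11 crossings, so it is optimal:
1. Farmer goes to the east bank with the archer.  [the west bank: the bard, the goblin, the mage, the orc, the rogue | the east bank: the archer]
2. Farmer goes back to the west bank alone.  [the west bank: the bard, the goblin, the mage, the orc, the rogue | the east bank: the archer]
3. Farmer goes to the east bank with the bard.  [the west bank: the goblin, the mage, the orc, the rogue | the east bank: the archer, the bard]
4. Farmer goes back to the west bank alone.  [the west bank: the goblin, the mage, the orc, the rogue | the east bank: the archer, the bard]
5. Farmer goes to the east bank with the goblin.  [the west bank: the mage, the orc, the rogue | the east bank: the archer, the bard, the goblin]
6. Farmer goes back to the west bank alone.  [the west bank: the mage, the orc, the rogue | the east bank: the archer, the bard, the goblin]
7. Farmer goes to the east bank with the rogue.  [the west bank: the mage, the orc | the east bank: the archer, the bard, the goblin, the rogue]
8. Farmer goes back to the west bank alone.  [the west bank: the mage, the orc | the east bank: the archer, the bard, the goblin, the rogue]
9. Farmer goes to the east bank with the mage.  [the west bank: the orc | the east bank: the archer, the bard, the goblin, the mage, the rogue]
10. Farmer goes back to the west bank alone.  [the west bank: the orc | the east bank: the archer, the bard, the goblin, the mage, the rogue]
11. Farmer goes to the east bank with the orc.  [the west bank: — | the east bank: the archer, the bard, the goblin, the mage, the orc, the rogue]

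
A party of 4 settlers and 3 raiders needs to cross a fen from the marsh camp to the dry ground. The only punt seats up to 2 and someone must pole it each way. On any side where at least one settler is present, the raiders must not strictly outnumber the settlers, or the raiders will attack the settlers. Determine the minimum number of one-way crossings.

Counting alone: each trip to the dry ground takes at most 2 across and each return brings at least 1 back, so after t trips out (and t−1 returns) at most 2t − (t−1) of the 7 are across; that first reaches 7 at t = 6, so at least 11 crossings are needed.
The plan below uses exactly 11 crossings, so it is optimal:
1. 2 raiders → the dry ground.  (the marsh camp: 4S 1R; the dry ground: 0S 2R)
2. 1 raider ← the marsh camp.  (the marsh camp: 4S 2R; the dry ground: 0S 1R)
3. 2 raiders → the dry ground.  (the marsh camp: 4S 0R; the dry ground: 0S 3R)
4. 1 raider ← the marsh camp.  (the marsh camp: 4S 1R; the dry ground: 0S 2R)
5. 2 settlers → the dry ground.  (the marsh camp: 2S 1R; the dry ground: 2S 2R)
6. 1 raider ← the marsh camp.  (the marsh camp: 2S 2R; the dry ground: 2S 1R)
7. 1 settler and 1 raider → the dry ground.  (the marsh camp: 1S 1R; the dry ground: 3S 2R)
8. 1 settler ← the marsh camp.  (the marsh camp: 2S 1R; the dry ground: 2S 2R)
9. 1 settler and 1 raider → the dry ground.  (the marsh camp: 1S 0R; the dry ground: 3S 3R)
10. 1 raider ← the marsh camp.  (the marsh camp: 1S 1R; the dry ground: 3S 2R)
11. 1 settler and 1 raider → the dry ground.  (the marsh camp: 0S 0R; the dry ground: 4S 3R)

11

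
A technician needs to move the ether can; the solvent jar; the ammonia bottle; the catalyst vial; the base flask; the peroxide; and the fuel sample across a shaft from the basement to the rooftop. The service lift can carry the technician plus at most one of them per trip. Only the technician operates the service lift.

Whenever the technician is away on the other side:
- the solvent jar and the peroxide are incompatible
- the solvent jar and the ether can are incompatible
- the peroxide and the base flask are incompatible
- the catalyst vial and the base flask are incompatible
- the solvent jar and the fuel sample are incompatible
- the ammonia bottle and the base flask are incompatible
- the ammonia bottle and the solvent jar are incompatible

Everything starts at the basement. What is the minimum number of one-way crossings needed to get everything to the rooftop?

impossible

Whatever the first load, the items left behind include a forbidden pair without the technician. No opening move is safe, so no plan exists.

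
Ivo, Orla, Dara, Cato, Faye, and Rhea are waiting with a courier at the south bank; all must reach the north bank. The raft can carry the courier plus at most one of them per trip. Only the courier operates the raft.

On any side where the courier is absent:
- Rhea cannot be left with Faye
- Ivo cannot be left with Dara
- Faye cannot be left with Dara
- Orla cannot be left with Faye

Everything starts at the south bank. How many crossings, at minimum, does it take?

impossible

Whatever the first load, the items left behind include a forbidden pair without the courier. No opening move is safe, so no plan exists.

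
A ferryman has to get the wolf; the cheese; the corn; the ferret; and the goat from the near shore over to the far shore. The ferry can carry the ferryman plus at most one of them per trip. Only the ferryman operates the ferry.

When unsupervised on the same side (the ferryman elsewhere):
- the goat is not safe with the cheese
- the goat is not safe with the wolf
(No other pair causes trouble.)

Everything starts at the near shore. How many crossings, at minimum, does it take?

11

Counting alone: the ferryman can take at most 1 across per trip to the far shore, so moving all 5 needs at least 5 loaded trips out, with a return between consecutive ones — at least 9 crossings.
The safety rule pushes this higher. Following every safe sequence of crossings, the most of the 5 that can be at the far shore as the ferry arrives there on crossing 9 is 4 — never all 5.
So no plan with fewer than 11 crossings exists, and this one achieves 11:
1. Ferryman goes to the far shore with the goat.  [the near shore: the cheese, the corn, the ferret, the wolf | the far shore: the goat]
2. Ferryman goes back to the near shore alone.  [the near shore: the cheese, the corn, the ferret, the wolf | the far shore: the goat]
3. Ferryman goes to the far shore with the wolf.  [the near shore: the cheese, the corn, the ferret | the far shore: the goat, the wolf]
4. Ferryman goes back to the near shore with the goat.  [the near shore: the cheese, the corn, the ferret, the goat | the far shore: the wolf]
5. Ferryman goes to the far shore with the cheese.  [the near shore: the corn, the ferret, the goat | the far shore: the cheese, the wolf]
6. Ferryman goes back to the near shore alone.  [the near shore: the corn, the ferret, the goat | the far shore: the cheese, the wolf]
7. Ferryman goes to the far shore with the corn.  [the near shore: the ferret, the goat | the far shore: the cheese, the corn, the wolf]
8. Ferryman goes back to the near shore alone.  [the near shore: the ferret, the goat | the far shore: the cheese, the corn, the wolf]
9. Ferryman goes to the far shore with the ferret.  [the near shore: the goat | the far shore: the cheese, the corn, the ferret, the wolf]
10. Ferryman goes back to the near shore alone.  [the near shore: the goat | the far shore: the cheese, the corn, the ferret, the wolf]
11. Ferryman goes to the far shore with the goat.  [the near shore: — | the far shore: the cheese, the corn, the ferret, the goat, the wolf]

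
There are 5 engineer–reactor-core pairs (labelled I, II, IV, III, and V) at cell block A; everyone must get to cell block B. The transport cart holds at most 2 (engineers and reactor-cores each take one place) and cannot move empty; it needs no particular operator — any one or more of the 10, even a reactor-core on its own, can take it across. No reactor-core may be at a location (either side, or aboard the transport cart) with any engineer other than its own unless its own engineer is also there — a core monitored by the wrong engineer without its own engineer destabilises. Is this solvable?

Following every safe sequence of crossings from the start, the most of the 10 that can be at cell block B as the transport cart arrives there on crossings 1, 3, 5, 7 is 2, 3, 4, 5 respectively; the best ever achieved is 5 of 10.
From crossing 9 on, no configuration arises that was not already reachable earlier: only 82 distinct safe configurations (who is on which side, and where the transport cart is) can ever be reached, none of them has everyone across, and every continuation just revisits them. So no valid plan exists.

No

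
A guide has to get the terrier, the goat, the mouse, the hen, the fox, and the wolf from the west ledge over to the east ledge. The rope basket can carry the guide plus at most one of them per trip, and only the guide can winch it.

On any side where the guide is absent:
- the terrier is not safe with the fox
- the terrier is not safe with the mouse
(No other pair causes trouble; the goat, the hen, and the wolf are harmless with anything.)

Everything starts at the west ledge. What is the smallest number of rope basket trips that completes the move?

Counting alone: the guide can take at most 1 across per trip to the east ledge, so moving all 6 needs at least 6 loaded trips out, with a return between consecutive ones — at least 11 crossings.
The safety rule pushes this higher. Following every safe sequence of crossings, the most of the 6 that can be at the east ledge as the rope basket arrives there on crossing 11 is 5 — never all 6.
So no plan with fewer than 13 crossings exists, and this one achieves 13:
1. Guide goes to the east ledge with the terrier.  [the west ledge: the fox, the goat, the hen, the mouse, the wolf | the east ledge: the terrier]
2. Guide goes back to the west ledge alone.  [the west ledge: the fox, the goat, the hen, the mouse, the wolf | the east ledge: the terrier]
3. Guide goes to the east ledge with the goat.  [the west ledge: the fox, the hen, the mouse, the wolf | the east ledge: the goat, the terrier]
4. Guide goes back to the west ledge alone.  [the west ledge: the fox, the hen, the mouse, the wolf | the east ledge: the goat, the terrier]
5. Guide goes to the east ledge with the mouse.  [the west ledge: the fox, the hen, the wolf | the east ledge: the goat, the mouse, the terrier]
6. Guide goes back to the west ledge with the terrier.  [the west ledge: the fox, the hen, the terrier, the wolf | the east ledge: the goat, the mouse]
7. Guide goes to the east ledge with the fox.  [the west ledge: the hen, the terrier, the wolf | the east ledge: the fox, the goat, the mouse]
8. Guide goes back to the west ledge alone.  [the west ledge: the hen, the terrier, the wolf | the east ledge: the fox, the goat, the mouse]
9. Guide goes to the east ledge with the hen.  [the west ledge: the terrier, the wolf | the east ledge: the fox, the goat, the hen, the mouse]
10. Guide goes back to the west ledge alone.  [the west ledge: the terrier, the wolf | the east ledge: the fox, the goat, the hen, the mouse]
11. Guide goes to the east ledge with the wolf.  [the west ledge: the terrier | the east ledge: the fox, the goat, the hen, the mouse, the wolf]
12. Guide goes back to the west ledge alone.  [the west ledge: the terrier | the east ledge: the fox, the goat, the hen, the mouse, the wolf]
13. Guide goes to the east ledge with the terrier.  [the west ledge: — | the east ledge: the fox, the goat, the hen, the mouse, the terrier, the wolf]

13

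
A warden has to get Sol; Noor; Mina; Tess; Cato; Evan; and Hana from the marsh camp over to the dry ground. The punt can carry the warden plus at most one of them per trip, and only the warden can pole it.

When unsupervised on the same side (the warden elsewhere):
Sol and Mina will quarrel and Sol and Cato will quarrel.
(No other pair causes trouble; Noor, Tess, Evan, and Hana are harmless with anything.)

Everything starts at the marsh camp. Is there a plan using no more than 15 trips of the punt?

Yes — this plan uses 15 crossings (≤ 15):
1. Warden goes to the dry ground with Sol.
2. Warden goes back to the marsh camp alone.
3. Warden goes to the dry ground with Noor.
4. Warden goes back to the marsh camp alone.
5. Warden goes to the dry ground with Mina.
6. Warden goes back to the marsh camp with Sol.
7. Warden goes to the dry ground with Cato.
8. Warden goes back to the marsh camp alone.
9. Warden goes to the dry ground with Tess.
10. Warden goes back to the marsh camp alone.
11. Warden goes to the dry ground with Evan.
12. Warden goes back to the marsh camp alone.
13. Warden goes to the dry ground with Hana.
14. Warden goes back to the marsh camp alone.
15. Warden goes to the dry ground with Sol.

Yes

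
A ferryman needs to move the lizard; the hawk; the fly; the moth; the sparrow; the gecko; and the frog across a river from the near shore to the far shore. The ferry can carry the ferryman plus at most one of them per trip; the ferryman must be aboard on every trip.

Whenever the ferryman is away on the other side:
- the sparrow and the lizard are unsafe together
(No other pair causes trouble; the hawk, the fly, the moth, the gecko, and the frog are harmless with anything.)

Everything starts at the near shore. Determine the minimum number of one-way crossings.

Counting alone: the ferryman can take at most 1 across per trip to the far shore, so moving all 7 needs at least 7 loaded trips out, with a return between consecutive ones — at least 13 crossings.
The plan below uses exactly 13 crossings, so it is optimal:
1. Ferryman goes to the far shore with the lizard.
2. Ferryman goes back to the near shore alone.
3. Ferryman goes to the far shore with the hawk.
4. Ferryman goes back to the near shore alone.
5. Ferryman goes to the far shore with the fly.
6. Ferryman goes back to the near shore alone.
7. Ferryman goes to the far shore with the moth.
8. Ferryman goes back to the near shore alone.
9. Ferryman goes to the far shore with the gecko.
10. Ferryman goes back to the near shore alone.
11. Ferryman goes to the far shore with the frog.
12. Ferryman goes back to the near shore alone.
13. Ferryman goes to the far shore with the sparrow.

13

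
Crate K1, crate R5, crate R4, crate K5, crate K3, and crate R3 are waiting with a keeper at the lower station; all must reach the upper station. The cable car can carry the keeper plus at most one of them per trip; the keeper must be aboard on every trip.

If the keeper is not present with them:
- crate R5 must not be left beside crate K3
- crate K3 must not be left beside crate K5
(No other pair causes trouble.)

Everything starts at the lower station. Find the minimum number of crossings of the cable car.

13

Counting alone: the keeper can take at most 1 across per trip to the upper station, so moving all 6 needs at least 6 loaded trips out, with a return between consecutive ones — at least 11 crossings.
The safety rule pushes this higher. Following every safe sequence of crossings, the most of the 6 that can be at the upper station as the cable car arrives there on crossing 11 is 5 — never all 6.
So no plan with fewer than 13 crossings exists, and this one achieves 13:
1. Keeper goes to the upper station with crate K3.
2. Keeper goes back to the lower station alone.
3. Keeper goes to the upper station with crate K1.
4. Keeper goes back to the lower station alone.
5. Keeper goes to the upper station with crate R5.
6. Keeper goes back to the lower station with crate K3.
7. Keeper goes to the upper station with crate K5.
8. Keeper goes back to the lower station alone.
9. Keeper goes to the upper station with crate R4.
10. Keeper goes back to the lower station alone.
11. Keeper goes to the upper station with crate R3.
12. Keeper goes back to the lower station alone.
13. Keeper goes to the upper station with crate K3.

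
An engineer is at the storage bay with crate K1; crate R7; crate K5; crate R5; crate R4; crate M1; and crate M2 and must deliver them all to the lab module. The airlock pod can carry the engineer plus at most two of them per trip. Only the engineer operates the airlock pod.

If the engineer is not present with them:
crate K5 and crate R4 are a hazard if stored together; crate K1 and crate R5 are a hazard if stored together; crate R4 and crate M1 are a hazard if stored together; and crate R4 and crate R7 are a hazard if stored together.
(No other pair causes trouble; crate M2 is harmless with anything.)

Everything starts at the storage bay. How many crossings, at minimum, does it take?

7

Counting alone: the engineer can take at most 2 across per trip to the lab module, so moving all 7 needs at least 4 loaded trips out, with a return between consecutive ones — at least 7 crossings.
The plan below uses exactly 7 crossings, so it is optimal:
1. Engineer goes to the lab module with crate K1 and crate R4.  [the storage bay: crate K5, crate M1, crate M2, crate R5, crate R7 | the lab module: crate K1, crate R4]
2. Engineer goes back to the storage bay alone.  [the storage bay: crate K5, crate M1, crate M2, crate R5, crate R7 | the lab module: crate K1, crate R4]
3. Engineer goes to the lab module with crate K5 and crate R7.  [the storage bay: crate M1, crate M2, crate R5 | the lab module: crate K1, crate K5, crate R4, crate R7]
4. Engineer goes back to the storage bay with crate R4.  [the storage bay: crate M1, crate M2, crate R4, crate R5 | the lab module: crate K1, crate K5, crate R7]
5. Engineer goes to the lab module with crate M1 and crate M2.  [the storage bay: crate R4, crate R5 | the lab module: crate K1, crate K5, crate M1, crate M2, crate R7]
6. Engineer goes back to the storage bay alone.  [the storage bay: crate R4, crate R5 | the lab module: crate K1, crate K5, crate M1, crate M2, crate R7]
7. Engineer goes to the lab module with crate R4 and crate R5.  [the storage bay: — | the lab module: crate K1, crate K5, crate M1, crate M2, crate R4, crate R5, crate R7]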